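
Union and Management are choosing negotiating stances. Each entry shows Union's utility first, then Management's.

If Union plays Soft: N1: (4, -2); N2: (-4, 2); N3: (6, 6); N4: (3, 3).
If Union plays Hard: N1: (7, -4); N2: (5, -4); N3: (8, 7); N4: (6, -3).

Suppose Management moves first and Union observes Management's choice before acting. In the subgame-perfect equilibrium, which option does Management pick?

N3

Backward induction with Management moving first.
- N1 → Union plays Hard (best of 4, 7); Management gets -4.
- N2 → Union plays Hard (best of -4, 5); Management gets -4.
- N3 → Union plays Hard (best of 6, 8); Management gets 7.
- N4 → Union plays Hard (best of 3, 6); Management gets -3.
Maximizing over -4, -4, 7, -3, Management chooses N3. Subgame-perfect outcome: (Hard, N3) with payoffs (8, 7).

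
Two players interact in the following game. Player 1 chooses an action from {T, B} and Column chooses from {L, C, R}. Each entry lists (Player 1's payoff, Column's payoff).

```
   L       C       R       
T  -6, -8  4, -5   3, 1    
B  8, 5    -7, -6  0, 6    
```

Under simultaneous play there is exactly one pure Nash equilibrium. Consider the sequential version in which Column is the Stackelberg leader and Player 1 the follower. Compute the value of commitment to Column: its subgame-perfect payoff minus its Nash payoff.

Backward induction with Column moving first.
- L: Player 1 compares -6, 8 and picks B; Column would get 5.
- C: Player 1 compares 4, -7 and picks T; Column would get -5.
- R: Player 1 compares 3, 0 and picks T; Column would get 1.
Maximizing over 5, -5, 1, Column chooses L. Subgame-perfect outcome: (B, L) with payoffs (8, 5).
For the simultaneous game, intersect best replies.
Player 1's best replies: L→B; C→T; R→T.
Column's best replies: T→R; B→R.
Only (T, R) has each player best-responding; Nash payoffs (3, 1).
Column's commitment gain: 5 − 1 = 4.

4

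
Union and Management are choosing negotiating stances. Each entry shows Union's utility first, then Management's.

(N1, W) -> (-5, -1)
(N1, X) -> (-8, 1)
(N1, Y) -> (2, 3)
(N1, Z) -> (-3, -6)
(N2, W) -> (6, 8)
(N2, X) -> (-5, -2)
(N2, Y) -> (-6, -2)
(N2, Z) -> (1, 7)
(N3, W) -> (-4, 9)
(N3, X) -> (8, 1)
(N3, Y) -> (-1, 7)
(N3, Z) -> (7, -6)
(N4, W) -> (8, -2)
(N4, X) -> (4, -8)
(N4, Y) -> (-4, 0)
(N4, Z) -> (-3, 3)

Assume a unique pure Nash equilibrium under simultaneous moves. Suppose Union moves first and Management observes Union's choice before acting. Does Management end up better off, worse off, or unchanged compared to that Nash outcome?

Work backward from Management's decision.
- N1: BR = Y, leader payoff 2.
- N2: BR = W, leader payoff 6.
- N3: BR = W, leader payoff -4.
- N4: BR = Z, leader payoff -3.
Union's induced payoffs are 2, 6, -4, -3, so Union commits to N2. Subgame-perfect outcome: (N2, W) with payoffs (6, 8).
For the simultaneous game, intersect best replies.
Union's best replies: W→N4; X→N3; Y→N1; Z→N3.
Management's best replies: N1→Y; N2→W; N3→W; N4→Z.
The unique mutual best reply is (N1, Y), giving (2, 3).
Management earns 8 sequentially versus 3 at the Nash outcome: better off.

better off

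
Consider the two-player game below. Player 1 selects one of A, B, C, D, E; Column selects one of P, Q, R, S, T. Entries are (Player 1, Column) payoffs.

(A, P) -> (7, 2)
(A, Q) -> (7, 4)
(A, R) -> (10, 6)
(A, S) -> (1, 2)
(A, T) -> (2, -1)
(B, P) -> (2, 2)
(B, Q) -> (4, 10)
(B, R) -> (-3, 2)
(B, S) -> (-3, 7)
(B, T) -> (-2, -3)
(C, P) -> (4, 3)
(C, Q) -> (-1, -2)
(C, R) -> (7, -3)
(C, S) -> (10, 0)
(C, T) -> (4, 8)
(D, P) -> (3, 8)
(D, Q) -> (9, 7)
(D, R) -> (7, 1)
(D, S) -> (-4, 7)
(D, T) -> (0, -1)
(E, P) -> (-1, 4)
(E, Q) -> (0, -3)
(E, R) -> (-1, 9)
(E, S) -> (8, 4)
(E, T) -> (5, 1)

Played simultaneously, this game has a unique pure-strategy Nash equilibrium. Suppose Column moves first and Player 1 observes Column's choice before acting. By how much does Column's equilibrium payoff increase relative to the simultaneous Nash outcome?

1

Solve by backward induction (Column leads).
- P: Player 1 compares 7, 2, 4, 3, -1 and picks A; Column would get 2.
- Q: Player 1 compares 7, 4, -1, 9, 0 and picks D; Column would get 7.
- R: Player 1 compares 10, -3, 7, 7, -1 and picks A; Column would get 6.
- S: Player 1 compares 1, -3, 10, -4, 8 and picks C; Column would get 0.
- T: Player 1 compares 2, -2, 4, 0, 5 and picks E; Column would get 1.
Maximizing over 2, 7, 6, 0, 1, Column chooses Q. Subgame-perfect outcome: (D, Q) with payoffs (9, 7).
Now find the simultaneous Nash equilibrium.
Player 1's best replies: P→A; Q→D; R→A; S→C; T→E.
Column's best replies: A→R; B→Q; C→T; D→P; E→R.
The unique mutual best reply is (A, R), giving (10, 6).
Column's commitment gain: 7 − 6 = 1.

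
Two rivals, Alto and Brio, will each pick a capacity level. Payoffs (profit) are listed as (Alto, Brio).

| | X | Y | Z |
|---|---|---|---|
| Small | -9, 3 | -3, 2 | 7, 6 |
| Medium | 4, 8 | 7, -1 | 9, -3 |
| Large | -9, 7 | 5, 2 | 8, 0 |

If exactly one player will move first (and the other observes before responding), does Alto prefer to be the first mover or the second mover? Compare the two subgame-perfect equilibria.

first

If Alto leads: Brio's best replies are Small→Z, Medium→X, Large→X; Alto's induced payoffs 7, 4, -9; outcome (Small, Z), payoffs (7, 6).
If Brio leads: Alto's best replies are X→Medium, Y→Medium, Z→Medium; Brio's induced payoffs 8, -1, -3; outcome (Medium, X), payoffs (4, 8).
Alto gets 7 moving first and 4 moving second, so Alto prefers to move first.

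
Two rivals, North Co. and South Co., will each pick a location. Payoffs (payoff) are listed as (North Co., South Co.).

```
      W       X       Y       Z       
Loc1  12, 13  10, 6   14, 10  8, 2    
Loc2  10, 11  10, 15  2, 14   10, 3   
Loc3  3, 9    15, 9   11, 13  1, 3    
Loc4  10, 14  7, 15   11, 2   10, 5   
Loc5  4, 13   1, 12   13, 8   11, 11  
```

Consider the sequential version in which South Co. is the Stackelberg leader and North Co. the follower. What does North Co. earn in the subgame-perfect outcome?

Backward induction with South Co. moving first.
- W: North Co. compares 12, 10, 3, 10, 4 and picks Loc1; South Co. would get 13.
- X: North Co. compares 10, 10, 15, 7, 1 and picks Loc3; South Co. would get 9.
- Y: North Co. compares 14, 2, 11, 11, 13 and picks Loc1; South Co. would get 10.
- Z: North Co. compares 8, 10, 1, 10, 11 and picks Loc5; South Co. would get 11.
Among 13, 9, 10, 11, the best is 13 at W. Subgame-perfect outcome: (Loc1, W) with payoffs (12, 13).

12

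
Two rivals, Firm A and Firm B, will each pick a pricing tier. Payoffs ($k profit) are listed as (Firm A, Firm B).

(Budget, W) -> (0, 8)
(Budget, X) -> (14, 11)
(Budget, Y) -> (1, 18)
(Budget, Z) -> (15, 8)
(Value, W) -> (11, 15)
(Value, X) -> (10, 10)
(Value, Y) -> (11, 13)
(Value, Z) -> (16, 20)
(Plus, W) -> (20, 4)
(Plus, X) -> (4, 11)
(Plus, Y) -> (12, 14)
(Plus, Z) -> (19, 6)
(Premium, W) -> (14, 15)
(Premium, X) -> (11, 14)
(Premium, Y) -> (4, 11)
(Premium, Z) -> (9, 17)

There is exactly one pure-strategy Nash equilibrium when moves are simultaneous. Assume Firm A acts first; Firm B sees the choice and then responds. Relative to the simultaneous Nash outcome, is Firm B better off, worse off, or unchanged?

Solve by backward induction (Firm A leads).
- Budget → Firm B plays Y (best of 8, 11, 18, 8); Firm A gets 1.
- Value → Firm B plays Z (best of 15, 10, 13, 20); Firm A gets 16.
- Plus → Firm B plays Y (best of 4, 11, 14, 6); Firm A gets 12.
- Premium → Firm B plays Z (best of 15, 14, 11, 17); Firm A gets 9.
Maximizing over 1, 16, 12, 9, Firm A chooses Value. Subgame-perfect outcome: (Value, Z) with payoffs (16, 20).
For the simultaneous game, intersect best replies.
Firm A's best replies: W→Plus; X→Budget; Y→Plus; Z→Plus.
Firm B's best replies: Budget→Y; Value→Z; Plus→Y; Premium→Z.
Only (Plus, Y) has each player best-responding; Nash payoffs (12, 14).
Firm B earns 20 sequentially versus 14 at the Nash outcome: better off.

better off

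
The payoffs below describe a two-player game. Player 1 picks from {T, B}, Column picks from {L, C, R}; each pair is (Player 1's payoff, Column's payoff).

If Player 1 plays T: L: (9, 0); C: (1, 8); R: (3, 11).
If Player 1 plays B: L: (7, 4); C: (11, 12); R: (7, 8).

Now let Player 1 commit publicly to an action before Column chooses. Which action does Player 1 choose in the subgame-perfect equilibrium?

B

Backward induction with Player 1 moving first.
- T → Column plays R (best of 0, 8, 11); Player 1 gets 3.
- B → Column plays C (best of 4, 12, 8); Player 1 gets 11.
Player 1's induced payoffs are 3, 11, so Player 1 commits to B. Subgame-perfect outcome: (B, C) with payoffs (11, 12).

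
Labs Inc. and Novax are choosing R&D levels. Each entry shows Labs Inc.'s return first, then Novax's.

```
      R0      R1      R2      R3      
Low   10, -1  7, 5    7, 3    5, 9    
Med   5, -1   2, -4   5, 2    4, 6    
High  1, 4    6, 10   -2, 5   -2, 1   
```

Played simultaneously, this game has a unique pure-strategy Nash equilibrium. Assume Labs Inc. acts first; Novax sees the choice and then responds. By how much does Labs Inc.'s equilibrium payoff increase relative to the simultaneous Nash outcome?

Work backward from Novax's decision.
- Low: Novax compares -1, 5, 3, 9 and picks R3; Labs Inc. would get 5.
- Med: Novax compares -1, -4, 2, 6 and picks R3; Labs Inc. would get 4.
- High: Novax compares 4, 10, 5, 1 and picks R1; Labs Inc. would get 6.
Maximizing over 5, 4, 6, Labs Inc. chooses High. Subgame-perfect outcome: (High, R1) with payoffs (6, 10).
For the simultaneous game, intersect best replies.
Labs Inc.'s best replies: R0→Low; R1→Low; R2→Low; R3→Low.
Novax's best replies: Low→R3; Med→R3; High→R1.
Only (Low, R3) has each player best-responding; Nash payoffs (5, 9).
Labs Inc.'s commitment gain: 6 − 5 = 1.

1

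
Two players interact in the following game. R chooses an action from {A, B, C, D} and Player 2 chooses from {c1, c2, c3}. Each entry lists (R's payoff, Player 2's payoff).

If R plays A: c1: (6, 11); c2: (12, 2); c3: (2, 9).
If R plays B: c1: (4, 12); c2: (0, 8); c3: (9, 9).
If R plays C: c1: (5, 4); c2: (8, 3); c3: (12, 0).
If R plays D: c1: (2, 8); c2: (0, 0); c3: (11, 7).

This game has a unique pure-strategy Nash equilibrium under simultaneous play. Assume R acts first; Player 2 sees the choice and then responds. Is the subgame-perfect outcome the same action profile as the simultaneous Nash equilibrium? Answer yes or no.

yes

Backward induction with R moving first.
- A: Player 2 compares 11, 2, 9 and picks c1; R would get 6.
- B: Player 2 compares 12, 8, 9 and picks c1; R would get 4.
- C: Player 2 compares 4, 3, 0 and picks c1; R would get 5.
- D: Player 2 compares 8, 0, 7 and picks c1; R would get 2.
Among 6, 4, 5, 2, the best is 6 at A. Subgame-perfect outcome: (A, c1) with payoffs (6, 11).
For the simultaneous game, intersect best replies.
R's best replies: c1→A; c2→A; c3→C.
Player 2's best replies: A→c1; B→c1; C→c1; D→c1.
The unique mutual best reply is (A, c1), giving (6, 11).
Sequential outcome (A, c1) coincides with the Nash profile (A, c1).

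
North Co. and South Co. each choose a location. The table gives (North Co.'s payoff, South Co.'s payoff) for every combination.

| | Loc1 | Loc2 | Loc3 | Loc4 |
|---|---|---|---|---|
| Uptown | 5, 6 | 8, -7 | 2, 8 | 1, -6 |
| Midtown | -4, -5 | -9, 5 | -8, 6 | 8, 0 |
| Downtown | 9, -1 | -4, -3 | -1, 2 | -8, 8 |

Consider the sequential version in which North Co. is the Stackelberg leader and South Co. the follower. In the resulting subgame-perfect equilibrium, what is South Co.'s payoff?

8

South Co. best-responds to each possible North Co. move:
- Uptown: BR = Loc3, leader payoff 2.
- Midtown: BR = Loc3, leader payoff -8.
- Downtown: BR = Loc4, leader payoff -8.
Maximizing over 2, -8, -8, North Co. chooses Uptown. Subgame-perfect outcome: (Uptown, Loc3) with payoffs (2, 8).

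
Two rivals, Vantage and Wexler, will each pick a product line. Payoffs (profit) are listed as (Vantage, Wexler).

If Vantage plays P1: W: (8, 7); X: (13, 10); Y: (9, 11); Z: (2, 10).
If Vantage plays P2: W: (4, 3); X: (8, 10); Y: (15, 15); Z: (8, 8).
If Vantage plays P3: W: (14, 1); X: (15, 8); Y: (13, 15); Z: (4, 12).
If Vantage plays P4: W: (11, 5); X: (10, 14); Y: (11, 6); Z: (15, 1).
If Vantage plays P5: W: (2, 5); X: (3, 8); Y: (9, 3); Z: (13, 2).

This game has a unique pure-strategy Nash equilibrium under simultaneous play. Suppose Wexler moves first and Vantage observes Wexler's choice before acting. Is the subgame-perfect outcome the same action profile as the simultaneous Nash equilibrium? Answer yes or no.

yes

Work backward from Vantage's decision.
- W: Vantage compares 8, 4, 14, 11, 2 and picks P3; Wexler would get 1.
- X: Vantage compares 13, 8, 15, 10, 3 and picks P3; Wexler would get 8.
- Y: Vantage compares 9, 15, 13, 11, 9 and picks P2; Wexler would get 15.
- Z: Vantage compares 2, 8, 4, 15, 13 and picks P4; Wexler would get 1.
Among 1, 8, 15, 1, the best is 15 at Y. Subgame-perfect outcome: (P2, Y) with payoffs (15, 15).
For the simultaneous game, intersect best replies.
Vantage's best replies: W→P3; X→P3; Y→P2; Z→P4.
Wexler's best replies: P1→Y; P2→Y; P3→Y; P4→X; P5→X.
Only (P2, Y) has each player best-responding; Nash payoffs (15, 15).
Sequential outcome (P2, Y) coincides with the Nash profile (P2, Y).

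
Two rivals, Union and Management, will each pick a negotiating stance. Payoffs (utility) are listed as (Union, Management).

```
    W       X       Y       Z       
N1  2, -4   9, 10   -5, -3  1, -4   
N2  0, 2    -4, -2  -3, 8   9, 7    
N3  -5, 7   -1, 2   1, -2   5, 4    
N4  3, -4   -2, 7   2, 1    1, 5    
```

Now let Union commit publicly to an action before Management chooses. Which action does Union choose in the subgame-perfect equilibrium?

Work backward from Management's decision.
- N1: Management compares -4, 10, -3, -4 and picks X; Union would get 9.
- N2: Management compares 2, -2, 8, 7 and picks Y; Union would get -3.
- N3: Management compares 7, 2, -2, 4 and picks W; Union would get -5.
- N4: Management compares -4, 7, 1, 5 and picks X; Union would get -2.
Union's induced payoffs are 9, -3, -5, -2, so Union commits to N1. Subgame-perfect outcome: (N1, X) with payoffs (9, 10).

N1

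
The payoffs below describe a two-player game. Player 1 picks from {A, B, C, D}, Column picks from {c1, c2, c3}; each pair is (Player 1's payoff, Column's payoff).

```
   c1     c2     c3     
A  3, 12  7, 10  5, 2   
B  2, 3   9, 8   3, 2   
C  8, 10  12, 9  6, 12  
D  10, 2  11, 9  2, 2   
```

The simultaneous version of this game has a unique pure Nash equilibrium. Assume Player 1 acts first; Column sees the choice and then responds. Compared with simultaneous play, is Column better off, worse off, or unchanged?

worse off

Work backward from Column's decision.
- A: BR = c1, leader payoff 3.
- B: BR = c2, leader payoff 9.
- C: BR = c3, leader payoff 6.
- D: BR = c2, leader payoff 11.
Maximizing over 3, 9, 6, 11, Player 1 chooses D. Subgame-perfect outcome: (D, c2) with payoffs (11, 9).
Under simultaneous play:
Player 1's best replies: c1→D; c2→C; c3→C.
Column's best replies: A→c1; B→c2; C→c3; D→c2.
The unique mutual best reply is (C, c3), giving (6, 12).
Column earns 9 sequentially versus 12 at the Nash outcome: worse off.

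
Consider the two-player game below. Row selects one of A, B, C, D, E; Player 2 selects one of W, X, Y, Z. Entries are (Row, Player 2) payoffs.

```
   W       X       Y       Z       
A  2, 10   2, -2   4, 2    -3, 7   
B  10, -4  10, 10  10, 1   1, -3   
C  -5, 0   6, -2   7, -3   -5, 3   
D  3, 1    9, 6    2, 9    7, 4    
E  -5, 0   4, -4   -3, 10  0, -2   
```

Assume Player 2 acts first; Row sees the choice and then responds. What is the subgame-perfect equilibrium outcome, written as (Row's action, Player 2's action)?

(B, X)

Row best-responds to each possible Player 2 move:
- W → Row plays B (best of 2, 10, -5, 3, -5); Player 2 gets -4.
- X → Row plays B (best of 2, 10, 6, 9, 4); Player 2 gets 10.
- Y → Row plays B (best of 4, 10, 7, 2, -3); Player 2 gets 1.
- Z → Row plays D (best of -3, 1, -5, 7, 0); Player 2 gets 4.
Maximizing over -4, 10, 1, 4, Player 2 chooses X. Subgame-perfect outcome: (B, X) with payoffs (10, 10).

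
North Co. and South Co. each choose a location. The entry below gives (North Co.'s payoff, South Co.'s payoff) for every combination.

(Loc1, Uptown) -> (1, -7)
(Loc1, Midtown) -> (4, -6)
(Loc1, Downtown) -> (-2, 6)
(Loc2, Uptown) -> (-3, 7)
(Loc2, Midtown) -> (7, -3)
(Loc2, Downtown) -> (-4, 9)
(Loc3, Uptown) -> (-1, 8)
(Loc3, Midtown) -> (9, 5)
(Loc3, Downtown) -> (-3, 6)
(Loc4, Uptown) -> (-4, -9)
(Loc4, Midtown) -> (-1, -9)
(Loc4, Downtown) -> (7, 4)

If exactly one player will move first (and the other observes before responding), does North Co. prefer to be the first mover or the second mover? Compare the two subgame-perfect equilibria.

second

If North Co. leads: South Co.'s best replies are Loc1→Downtown, Loc2→Downtown, Loc3→Uptown, Loc4→Downtown; North Co.'s induced payoffs -2, -4, -1, 7; outcome (Loc4, Downtown), payoffs (7, 4).
If South Co. leads: North Co.'s best replies are Uptown→Loc1, Midtown→Loc3, Downtown→Loc4; South Co.'s induced payoffs -7, 5, 4; outcome (Loc3, Midtown), payoffs (9, 5).
North Co. gets 7 moving first and 9 moving second, so North Co. prefers to move second.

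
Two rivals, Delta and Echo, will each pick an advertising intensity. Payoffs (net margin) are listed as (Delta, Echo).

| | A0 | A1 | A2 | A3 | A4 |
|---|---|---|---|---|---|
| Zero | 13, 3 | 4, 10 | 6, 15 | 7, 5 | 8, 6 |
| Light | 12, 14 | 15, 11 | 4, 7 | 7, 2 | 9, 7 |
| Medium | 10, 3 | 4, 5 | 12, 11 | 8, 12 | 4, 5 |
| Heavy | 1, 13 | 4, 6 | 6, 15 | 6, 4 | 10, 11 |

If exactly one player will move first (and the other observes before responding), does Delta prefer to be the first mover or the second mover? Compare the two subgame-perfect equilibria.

If Delta leads: Echo's best replies are Zero→A2, Light→A0, Medium→A3, Heavy→A2; Delta's induced payoffs 6, 12, 8, 6; outcome (Light, A0), payoffs (12, 14).
If Echo leads: Delta's best replies are A0→Zero, A1→Light, A2→Medium, A3→Medium, A4→Heavy; Echo's induced payoffs 3, 11, 11, 12, 11; outcome (Medium, A3), payoffs (8, 12).
Delta gets 12 moving first and 8 moving second, so Delta prefers to move first.

first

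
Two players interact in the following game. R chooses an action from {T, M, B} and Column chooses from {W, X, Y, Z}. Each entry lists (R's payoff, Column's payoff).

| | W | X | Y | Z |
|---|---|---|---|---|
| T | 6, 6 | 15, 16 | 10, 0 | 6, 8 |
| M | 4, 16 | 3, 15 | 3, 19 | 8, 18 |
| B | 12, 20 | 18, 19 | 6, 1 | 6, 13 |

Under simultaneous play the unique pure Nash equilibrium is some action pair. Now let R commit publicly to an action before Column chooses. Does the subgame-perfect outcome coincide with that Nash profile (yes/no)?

no

Work backward from Column's decision.
- T: BR = X, leader payoff 15.
- M: BR = Y, leader payoff 3.
- B: BR = W, leader payoff 12.
Among 15, 3, 12, the best is 15 at T. Subgame-perfect outcome: (T, X) with payoffs (15, 16).
Under simultaneous play:
R's best replies: W→B; X→B; Y→T; Z→M.
Column's best replies: T→X; M→Y; B→W.
Only (B, W) has each player best-responding; Nash payoffs (12, 20).
Sequential outcome (T, X) differs from the Nash profile (B, W).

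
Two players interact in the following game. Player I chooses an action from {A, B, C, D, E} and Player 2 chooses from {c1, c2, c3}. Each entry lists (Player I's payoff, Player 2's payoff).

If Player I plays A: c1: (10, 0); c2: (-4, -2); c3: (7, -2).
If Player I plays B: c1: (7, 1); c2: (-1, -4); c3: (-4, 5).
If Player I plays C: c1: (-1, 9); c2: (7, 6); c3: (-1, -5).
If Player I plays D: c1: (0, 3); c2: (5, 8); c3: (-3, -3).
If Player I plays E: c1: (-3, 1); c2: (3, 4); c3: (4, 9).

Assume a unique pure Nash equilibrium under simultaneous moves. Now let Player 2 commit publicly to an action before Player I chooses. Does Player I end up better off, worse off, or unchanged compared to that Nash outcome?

worse off

Backward induction with Player 2 moving first.
- c1 → Player I plays A (best of 10, 7, -1, 0, -3); Player 2 gets 0.
- c2 → Player I plays C (best of -4, -1, 7, 5, 3); Player 2 gets 6.
- c3 → Player I plays A (best of 7, -4, -1, -3, 4); Player 2 gets -2.
Maximizing over 0, 6, -2, Player 2 chooses c2. Subgame-perfect outcome: (C, c2) with payoffs (7, 6).
Now find the simultaneous Nash equilibrium.
Player I's best replies: c1→A; c2→C; c3→A.
Player 2's best replies: A→c1; B→c3; C→c1; D→c2; E→c3.
Only (A, c1) has each player best-responding; Nash payoffs (10, 0).
Player I earns 7 sequentially versus 10 at the Nash outcome: worse off.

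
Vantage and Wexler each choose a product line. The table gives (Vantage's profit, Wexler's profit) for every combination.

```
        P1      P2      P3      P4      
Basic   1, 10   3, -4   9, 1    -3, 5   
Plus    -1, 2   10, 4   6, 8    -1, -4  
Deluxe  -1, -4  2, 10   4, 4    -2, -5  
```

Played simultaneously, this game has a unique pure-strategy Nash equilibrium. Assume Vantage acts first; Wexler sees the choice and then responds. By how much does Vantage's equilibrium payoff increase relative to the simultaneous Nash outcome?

5

Solve by backward induction (Vantage leads).
- Basic: BR = P1, leader payoff 1.
- Plus: BR = P3, leader payoff 6.
- Deluxe: BR = P2, leader payoff 2.
Vantage's induced payoffs are 1, 6, 2, so Vantage commits to Plus. Subgame-perfect outcome: (Plus, P3) with payoffs (6, 8).
Now find the simultaneous Nash equilibrium.
Vantage's best replies: P1→Basic; P2→Plus; P3→Basic; P4→Plus.
Wexler's best replies: Basic→P1; Plus→P3; Deluxe→P2.
The unique mutual best reply is (Basic, P1), giving (1, 10).
Vantage's commitment gain: 6 − 1 = 5.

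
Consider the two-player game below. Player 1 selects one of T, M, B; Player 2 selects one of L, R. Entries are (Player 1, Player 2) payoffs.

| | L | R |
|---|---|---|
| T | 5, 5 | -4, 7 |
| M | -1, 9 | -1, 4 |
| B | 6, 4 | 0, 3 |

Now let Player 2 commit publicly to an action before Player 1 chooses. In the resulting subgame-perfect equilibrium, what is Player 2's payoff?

4

Player 1 best-responds to each possible Player 2 move:
- L → Player 1 plays B (best of 5, -1, 6); Player 2 gets 4.
- R → Player 1 plays B (best of -4, -1, 0); Player 2 gets 3.
Player 2's induced payoffs are 4, 3, so Player 2 commits to L. Subgame-perfect outcome: (B, L) with payoffs (6, 4).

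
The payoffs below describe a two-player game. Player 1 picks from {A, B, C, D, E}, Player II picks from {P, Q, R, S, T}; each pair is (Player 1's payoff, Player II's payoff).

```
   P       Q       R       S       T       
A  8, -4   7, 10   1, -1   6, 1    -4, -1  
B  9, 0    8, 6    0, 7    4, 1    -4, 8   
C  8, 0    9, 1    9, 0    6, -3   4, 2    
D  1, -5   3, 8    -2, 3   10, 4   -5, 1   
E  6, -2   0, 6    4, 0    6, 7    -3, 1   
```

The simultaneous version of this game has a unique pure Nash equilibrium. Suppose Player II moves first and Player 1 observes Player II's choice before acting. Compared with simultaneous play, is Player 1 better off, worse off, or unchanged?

Work backward from Player 1's decision.
- P: Player 1 compares 8, 9, 8, 1, 6 and picks B; Player II would get 0.
- Q: Player 1 compares 7, 8, 9, 3, 0 and picks C; Player II would get 1.
- R: Player 1 compares 1, 0, 9, -2, 4 and picks C; Player II would get 0.
- S: Player 1 compares 6, 4, 6, 10, 6 and picks D; Player II would get 4.
- T: Player 1 compares -4, -4, 4, -5, -3 and picks C; Player II would get 2.
Player II's induced payoffs are 0, 1, 0, 4, 2, so Player II commits to S. Subgame-perfect outcome: (D, S) with payoffs (10, 4).
Under simultaneous play:
Player 1's best replies: P→B; Q→C; R→C; S→D; T→C.
Player II's best replies: A→Q; B→T; C→T; D→Q; E→S.
The unique mutual best reply is (C, T), giving (4, 2).
Player 1 earns 10 sequentially versus 4 at the Nash outcome: better off.

better off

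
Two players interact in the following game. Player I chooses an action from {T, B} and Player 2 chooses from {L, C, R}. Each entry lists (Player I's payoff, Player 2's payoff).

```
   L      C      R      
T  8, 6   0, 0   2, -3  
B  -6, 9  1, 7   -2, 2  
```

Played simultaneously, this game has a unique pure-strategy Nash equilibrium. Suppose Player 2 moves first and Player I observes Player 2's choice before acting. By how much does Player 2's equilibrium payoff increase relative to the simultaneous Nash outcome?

Solve by backward induction (Player 2 leads).
- L: Player I compares 8, -6 and picks T; Player 2 would get 6.
- C: Player I compares 0, 1 and picks B; Player 2 would get 7.
- R: Player I compares 2, -2 and picks T; Player 2 would get -3.
Among 6, 7, -3, the best is 7 at C. Subgame-perfect outcome: (B, C) with payoffs (1, 7).
For the simultaneous game, intersect best replies.
Player I's best replies: L→T; C→B; R→T.
Player 2's best replies: T→L; B→L.
The unique mutual best reply is (T, L), giving (8, 6).
Player 2's commitment gain: 7 − 6 = 1.

1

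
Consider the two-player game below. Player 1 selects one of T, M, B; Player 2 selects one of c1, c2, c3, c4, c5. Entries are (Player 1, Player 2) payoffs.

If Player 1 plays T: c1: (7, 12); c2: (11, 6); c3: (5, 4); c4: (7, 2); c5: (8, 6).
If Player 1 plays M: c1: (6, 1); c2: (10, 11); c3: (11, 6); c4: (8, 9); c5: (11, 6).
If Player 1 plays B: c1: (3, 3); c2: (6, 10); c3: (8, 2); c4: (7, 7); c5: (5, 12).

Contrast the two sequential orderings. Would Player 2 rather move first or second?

first

If Player 1 leads: Player 2's best replies are T→c1, M→c2, B→c5; Player 1's induced payoffs 7, 10, 5; outcome (M, c2), payoffs (10, 11).
If Player 2 leads: Player 1's best replies are c1→T, c2→T, c3→M, c4→M, c5→M; Player 2's induced payoffs 12, 6, 6, 9, 6; outcome (T, c1), payoffs (7, 12).
Player 2 gets 12 moving first and 11 moving second, so Player 2 prefers to move first.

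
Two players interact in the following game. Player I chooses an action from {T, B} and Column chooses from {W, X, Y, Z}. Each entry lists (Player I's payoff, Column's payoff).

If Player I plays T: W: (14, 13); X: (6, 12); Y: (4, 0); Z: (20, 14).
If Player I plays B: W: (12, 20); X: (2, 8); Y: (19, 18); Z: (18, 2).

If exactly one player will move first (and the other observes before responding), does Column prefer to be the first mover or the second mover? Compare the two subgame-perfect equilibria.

first

If Player I leads: Column's best replies are T→Z, B→W; Player I's induced payoffs 20, 12; outcome (T, Z), payoffs (20, 14).
If Column leads: Player I's best replies are W→T, X→T, Y→B, Z→T; Column's induced payoffs 13, 12, 18, 14; outcome (B, Y), payoffs (19, 18).
Column gets 18 moving first and 14 moving second, so Column prefers to move first.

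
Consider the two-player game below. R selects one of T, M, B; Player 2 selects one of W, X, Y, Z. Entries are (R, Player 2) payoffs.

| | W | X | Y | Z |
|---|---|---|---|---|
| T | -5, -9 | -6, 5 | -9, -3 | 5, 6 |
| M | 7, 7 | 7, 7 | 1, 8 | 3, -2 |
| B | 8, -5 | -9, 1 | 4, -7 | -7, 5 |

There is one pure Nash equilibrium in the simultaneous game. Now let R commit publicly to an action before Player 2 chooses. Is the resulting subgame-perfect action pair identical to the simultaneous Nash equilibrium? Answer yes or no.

yes

Backward induction with R moving first.
- T: BR = Z, leader payoff 5.
- M: BR = Y, leader payoff 1.
- B: BR = Z, leader payoff -7.
Among 5, 1, -7, the best is 5 at T. Subgame-perfect outcome: (T, Z) with payoffs (5, 6).
Under simultaneous play:
R's best replies: W→B; X→M; Y→B; Z→T.
Player 2's best replies: T→Z; M→Y; B→Z.
Only (T, Z) has each player best-responding; Nash payoffs (5, 6).
Sequential outcome (T, Z) coincides with the Nash profile (T, Z).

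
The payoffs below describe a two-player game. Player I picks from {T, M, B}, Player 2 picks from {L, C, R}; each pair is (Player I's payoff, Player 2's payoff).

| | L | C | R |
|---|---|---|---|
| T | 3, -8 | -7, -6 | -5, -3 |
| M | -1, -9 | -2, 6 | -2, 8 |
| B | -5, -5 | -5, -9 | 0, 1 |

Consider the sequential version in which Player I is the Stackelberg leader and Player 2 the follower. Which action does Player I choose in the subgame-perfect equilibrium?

Backward induction with Player I moving first.
- T: BR = R, leader payoff -5.
- M: BR = R, leader payoff -2.
- B: BR = R, leader payoff 0.
Maximizing over -5, -2, 0, Player I chooses B. Subgame-perfect outcome: (B, R) with payoffs (0, 1).

B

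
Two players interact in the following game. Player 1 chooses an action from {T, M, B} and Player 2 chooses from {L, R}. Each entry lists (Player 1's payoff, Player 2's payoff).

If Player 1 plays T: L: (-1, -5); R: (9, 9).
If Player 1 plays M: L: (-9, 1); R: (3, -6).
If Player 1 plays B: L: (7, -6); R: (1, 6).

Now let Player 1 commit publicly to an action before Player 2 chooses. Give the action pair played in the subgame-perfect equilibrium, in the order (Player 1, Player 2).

(T, R)

Player 2 best-responds to each possible Player 1 move:
- T → Player 2 plays R (best of -5, 9); Player 1 gets 9.
- M → Player 2 plays L (best of 1, -6); Player 1 gets -9.
- B → Player 2 plays R (best of -6, 6); Player 1 gets 1.
Among 9, -9, 1, the best is 9 at T. Subgame-perfect outcome: (T, R) with payoffs (9, 9).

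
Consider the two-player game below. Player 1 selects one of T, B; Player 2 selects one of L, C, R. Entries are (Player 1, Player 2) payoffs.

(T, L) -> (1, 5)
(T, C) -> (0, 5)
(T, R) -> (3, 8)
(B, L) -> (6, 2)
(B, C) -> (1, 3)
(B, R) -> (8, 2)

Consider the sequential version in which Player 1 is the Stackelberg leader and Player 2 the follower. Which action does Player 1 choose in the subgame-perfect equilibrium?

Player 2 best-responds to each possible Player 1 move:
- T → Player 2 plays R (best of 5, 5, 8); Player 1 gets 3.
- B → Player 2 plays C (best of 2, 3, 2); Player 1 gets 1.
Player 1's induced payoffs are 3, 1, so Player 1 commits to T. Subgame-perfect outcome: (T, R) with payoffs (3, 8).

T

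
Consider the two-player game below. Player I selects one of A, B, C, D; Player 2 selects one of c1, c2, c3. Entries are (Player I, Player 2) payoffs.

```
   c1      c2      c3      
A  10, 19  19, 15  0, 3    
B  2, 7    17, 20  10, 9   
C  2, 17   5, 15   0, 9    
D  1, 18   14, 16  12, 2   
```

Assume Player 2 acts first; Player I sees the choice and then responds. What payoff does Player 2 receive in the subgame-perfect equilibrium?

Solve by backward induction (Player 2 leads).
- c1 → Player I plays A (best of 10, 2, 2, 1); Player 2 gets 19.
- c2 → Player I plays A (best of 19, 17, 5, 14); Player 2 gets 15.
- c3 → Player I plays D (best of 0, 10, 0, 12); Player 2 gets 2.
Player 2's induced payoffs are 19, 15, 2, so Player 2 commits to c1. Subgame-perfect outcome: (A, c1) with payoffs (10, 19).

19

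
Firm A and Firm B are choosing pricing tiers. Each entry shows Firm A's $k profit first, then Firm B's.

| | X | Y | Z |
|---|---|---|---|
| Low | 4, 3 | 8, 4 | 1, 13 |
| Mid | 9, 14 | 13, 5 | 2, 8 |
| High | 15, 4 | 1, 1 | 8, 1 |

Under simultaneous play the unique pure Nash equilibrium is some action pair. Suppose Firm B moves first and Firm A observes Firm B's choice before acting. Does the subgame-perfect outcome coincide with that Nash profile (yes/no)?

no

Work backward from Firm A's decision.
- X → Firm A plays High (best of 4, 9, 15); Firm B gets 4.
- Y → Firm A plays Mid (best of 8, 13, 1); Firm B gets 5.
- Z → Firm A plays High (best of 1, 2, 8); Firm B gets 1.
Among 4, 5, 1, the best is 5 at Y. Subgame-perfect outcome: (Mid, Y) with payoffs (13, 5).
Under simultaneous play:
Firm A's best replies: X→High; Y→Mid; Z→High.
Firm B's best replies: Low→Z; Mid→X; High→X.
The unique mutual best reply is (High, X), giving (15, 4).
Sequential outcome (Mid, Y) differs from the Nash profile (High, X).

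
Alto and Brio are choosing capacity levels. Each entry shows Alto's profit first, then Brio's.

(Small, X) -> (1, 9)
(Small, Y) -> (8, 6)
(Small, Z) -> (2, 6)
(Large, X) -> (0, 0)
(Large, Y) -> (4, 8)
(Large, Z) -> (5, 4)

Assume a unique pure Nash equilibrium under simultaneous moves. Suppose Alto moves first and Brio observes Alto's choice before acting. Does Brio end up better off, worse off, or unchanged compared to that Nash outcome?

Backward induction with Alto moving first.
- Small: Brio compares 9, 6, 6 and picks X; Alto would get 1.
- Large: Brio compares 0, 8, 4 and picks Y; Alto would get 4.
Alto's induced payoffs are 1, 4, so Alto commits to Large. Subgame-perfect outcome: (Large, Y) with payoffs (4, 8).
Under simultaneous play:
Alto's best replies: X→Small; Y→Small; Z→Large.
Brio's best replies: Small→X; Large→Y.
The unique mutual best reply is (Small, X), giving (1, 9).
Brio earns 8 sequentially versus 9 at the Nash outcome: worse off.

worse off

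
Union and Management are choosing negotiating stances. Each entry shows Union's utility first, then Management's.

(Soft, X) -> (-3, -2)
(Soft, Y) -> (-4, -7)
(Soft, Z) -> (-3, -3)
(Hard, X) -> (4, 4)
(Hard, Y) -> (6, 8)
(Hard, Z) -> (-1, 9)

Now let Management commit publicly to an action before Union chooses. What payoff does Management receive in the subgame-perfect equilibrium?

9

Backward induction with Management moving first.
- X → Union plays Hard (best of -3, 4); Management gets 4.
- Y → Union plays Hard (best of -4, 6); Management gets 8.
- Z → Union plays Hard (best of -3, -1); Management gets 9.
Maximizing over 4, 8, 9, Management chooses Z. Subgame-perfect outcome: (Hard, Z) with payoffs (-1, 9).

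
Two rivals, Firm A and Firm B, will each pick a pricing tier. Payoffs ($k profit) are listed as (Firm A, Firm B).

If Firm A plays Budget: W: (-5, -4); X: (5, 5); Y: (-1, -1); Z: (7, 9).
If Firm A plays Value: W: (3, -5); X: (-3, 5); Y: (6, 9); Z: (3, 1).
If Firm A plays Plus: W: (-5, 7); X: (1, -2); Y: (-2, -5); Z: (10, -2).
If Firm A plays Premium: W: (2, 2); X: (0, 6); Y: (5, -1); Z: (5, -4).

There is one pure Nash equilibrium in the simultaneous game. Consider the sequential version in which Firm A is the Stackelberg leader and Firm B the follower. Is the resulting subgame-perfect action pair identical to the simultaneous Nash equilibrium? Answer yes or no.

Backward induction with Firm A moving first.
- Budget → Firm B plays Z (best of -4, 5, -1, 9); Firm A gets 7.
- Value → Firm B plays Y (best of -5, 5, 9, 1); Firm A gets 6.
- Plus → Firm B plays W (best of 7, -2, -5, -2); Firm A gets -5.
- Premium → Firm B plays X (best of 2, 6, -1, -4); Firm A gets 0.
Among 7, 6, -5, 0, the best is 7 at Budget. Subgame-perfect outcome: (Budget, Z) with payoffs (7, 9).
Under simultaneous play:
Firm A's best replies: W→Value; X→Budget; Y→Value; Z→Plus.
Firm B's best replies: Budget→Z; Value→Y; Plus→W; Premium→X.
The unique mutual best reply is (Value, Y), giving (6, 9).
Sequential outcome (Budget, Z) differs from the Nash profile (Value, Y).

no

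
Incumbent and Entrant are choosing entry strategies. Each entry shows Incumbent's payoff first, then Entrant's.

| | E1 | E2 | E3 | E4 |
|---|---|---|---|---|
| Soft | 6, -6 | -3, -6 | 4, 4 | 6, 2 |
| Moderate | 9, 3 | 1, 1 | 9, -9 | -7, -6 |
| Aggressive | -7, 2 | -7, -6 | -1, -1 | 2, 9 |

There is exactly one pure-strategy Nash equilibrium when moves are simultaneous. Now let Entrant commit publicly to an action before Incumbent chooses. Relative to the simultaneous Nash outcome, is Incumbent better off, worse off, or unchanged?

Backward induction with Entrant moving first.
- E1 → Incumbent plays Moderate (best of 6, 9, -7); Entrant gets 3.
- E2 → Incumbent plays Moderate (best of -3, 1, -7); Entrant gets 1.
- E3 → Incumbent plays Moderate (best of 4, 9, -1); Entrant gets -9.
- E4 → Incumbent plays Soft (best of 6, -7, 2); Entrant gets 2.
Maximizing over 3, 1, -9, 2, Entrant chooses E1. Subgame-perfect outcome: (Moderate, E1) with payoffs (9, 3).
Under simultaneous play:
Incumbent's best replies: E1→Moderate; E2→Moderate; E3→Moderate; E4→Soft.
Entrant's best replies: Soft→E3; Moderate→E1; Aggressive→E4.
Only (Moderate, E1) has each player best-responding; Nash payoffs (9, 3).
Incumbent earns 9 sequentially versus 9 at the Nash outcome: unchanged.

unchanged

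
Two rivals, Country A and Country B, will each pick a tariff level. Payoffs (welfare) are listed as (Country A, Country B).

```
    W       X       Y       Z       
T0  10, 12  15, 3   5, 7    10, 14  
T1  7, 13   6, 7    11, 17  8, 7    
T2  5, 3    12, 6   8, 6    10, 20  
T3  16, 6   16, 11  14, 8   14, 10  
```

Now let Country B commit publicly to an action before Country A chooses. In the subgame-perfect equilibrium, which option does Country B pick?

Solve by backward induction (Country B leads).
- W → Country A plays T3 (best of 10, 7, 5, 16); Country B gets 6.
- X → Country A plays T3 (best of 15, 6, 12, 16); Country B gets 11.
- Y → Country A plays T3 (best of 5, 11, 8, 14); Country B gets 8.
- Z → Country A plays T3 (best of 10, 8, 10, 14); Country B gets 10.
Country B's induced payoffs are 6, 11, 8, 10, so Country B commits to X. Subgame-perfect outcome: (T3, X) with payoffs (16, 11).

X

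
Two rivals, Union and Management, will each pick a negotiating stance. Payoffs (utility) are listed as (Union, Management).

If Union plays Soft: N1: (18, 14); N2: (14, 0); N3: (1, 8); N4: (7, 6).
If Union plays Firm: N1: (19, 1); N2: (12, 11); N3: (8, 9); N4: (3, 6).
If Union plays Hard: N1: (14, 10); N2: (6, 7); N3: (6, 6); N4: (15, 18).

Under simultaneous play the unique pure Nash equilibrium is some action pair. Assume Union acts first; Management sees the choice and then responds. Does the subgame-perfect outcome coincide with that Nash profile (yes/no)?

Management best-responds to each possible Union move:
- Soft: Management compares 14, 0, 8, 6 and picks N1; Union would get 18.
- Firm: Management compares 1, 11, 9, 6 and picks N2; Union would get 12.
- Hard: Management compares 10, 7, 6, 18 and picks N4; Union would get 15.
Union's induced payoffs are 18, 12, 15, so Union commits to Soft. Subgame-perfect outcome: (Soft, N1) with payoffs (18, 14).
For the simultaneous game, intersect best replies.
Union's best replies: N1→Firm; N2→Soft; N3→Firm; N4→Hard.
Management's best replies: Soft→N1; Firm→N2; Hard→N4.
Only (Hard, N4) has each player best-responding; Nash payoffs (15, 18).
Sequential outcome (Soft, N1) differs from the Nash profile (Hard, N4).

no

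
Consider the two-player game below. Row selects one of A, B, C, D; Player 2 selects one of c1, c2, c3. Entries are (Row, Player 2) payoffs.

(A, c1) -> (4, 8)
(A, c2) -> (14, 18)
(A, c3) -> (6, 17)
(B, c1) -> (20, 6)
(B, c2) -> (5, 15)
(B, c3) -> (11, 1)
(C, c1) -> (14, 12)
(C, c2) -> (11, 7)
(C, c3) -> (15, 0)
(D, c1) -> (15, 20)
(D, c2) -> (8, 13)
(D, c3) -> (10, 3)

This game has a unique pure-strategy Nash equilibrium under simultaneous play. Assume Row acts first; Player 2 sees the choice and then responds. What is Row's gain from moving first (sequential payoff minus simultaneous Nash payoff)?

Player 2 best-responds to each possible Row move:
- A: Player 2 compares 8, 18, 17 and picks c2; Row would get 14.
- B: Player 2 compares 6, 15, 1 and picks c2; Row would get 5.
- C: Player 2 compares 12, 7, 0 and picks c1; Row would get 14.
- D: Player 2 compares 20, 13, 3 and picks c1; Row would get 15.
Maximizing over 14, 5, 14, 15, Row chooses D. Subgame-perfect outcome: (D, c1) with payoffs (15, 20).
Under simultaneous play:
Row's best replies: c1→B; c2→A; c3→C.
Player 2's best replies: A→c2; B→c2; C→c1; D→c1.
Only (A, c2) has each player best-responding; Nash payoffs (14, 18).
Row's commitment gain: 15 − 14 = 1.

1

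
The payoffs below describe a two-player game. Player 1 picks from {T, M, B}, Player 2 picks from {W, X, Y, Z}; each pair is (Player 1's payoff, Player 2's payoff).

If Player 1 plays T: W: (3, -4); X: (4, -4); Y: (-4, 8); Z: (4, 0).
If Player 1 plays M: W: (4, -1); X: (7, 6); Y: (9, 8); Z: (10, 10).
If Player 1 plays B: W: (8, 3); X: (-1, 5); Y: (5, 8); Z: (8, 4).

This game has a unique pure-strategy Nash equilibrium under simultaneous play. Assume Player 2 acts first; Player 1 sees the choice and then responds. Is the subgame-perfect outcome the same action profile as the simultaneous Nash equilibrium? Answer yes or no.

Player 1 best-responds to each possible Player 2 move:
- W: Player 1 compares 3, 4, 8 and picks B; Player 2 would get 3.
- X: Player 1 compares 4, 7, -1 and picks M; Player 2 would get 6.
- Y: Player 1 compares -4, 9, 5 and picks M; Player 2 would get 8.
- Z: Player 1 compares 4, 10, 8 and picks M; Player 2 would get 10.
Among 3, 6, 8, 10, the best is 10 at Z. Subgame-perfect outcome: (M, Z) with payoffs (10, 10).
Now find the simultaneous Nash equilibrium.
Player 1's best replies: W→B; X→M; Y→M; Z→M.
Player 2's best replies: T→Y; M→Z; B→Y.
Only (M, Z) has each player best-responding; Nash payoffs (10, 10).
Sequential outcome (M, Z) coincides with the Nash profile (M, Z).

yes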